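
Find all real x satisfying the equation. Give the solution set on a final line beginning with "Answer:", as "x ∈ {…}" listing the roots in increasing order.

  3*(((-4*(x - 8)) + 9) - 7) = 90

Step 1. [3*(((-4*(x - 8)) + 9) - 7) = 90] 3 out front; divide by 3, so div: ((-4*(x - 8)) + 9) - 7 = 30.
Step 2. [((-4*(x - 8)) + 9) - 7 = 30] -7 is outermost — add 7 both sides. So sub: (-4*(x - 8)) + 9 = 37.
Step 3. [(-4*(x - 8)) + 9 = 37] 9 comes off first (subtract 9) ⇒ sub: -4*(x - 8) = 28.
Step 4. [-4*(x - 8) = 28] -4 out front; divide by -4, so div: x - 8 = -7.
Step 5. [x - 8 = -7] peel the -8: add 8 from each side ⇒ sub: x = 1.

Answer: x ∈ {1}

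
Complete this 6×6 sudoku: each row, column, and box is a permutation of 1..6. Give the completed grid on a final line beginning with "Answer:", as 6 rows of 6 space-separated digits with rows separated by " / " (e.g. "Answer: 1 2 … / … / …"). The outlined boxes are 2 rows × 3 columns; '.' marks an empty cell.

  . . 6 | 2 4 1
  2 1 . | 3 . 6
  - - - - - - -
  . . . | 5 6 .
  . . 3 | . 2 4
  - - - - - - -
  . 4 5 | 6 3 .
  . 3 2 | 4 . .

Step 1. [r3c3∈{1,4}] across col 3, 1 lands solely at r3c3 ⇒ r3c3=1.
Step 2. [r6c1∈{1,6}] row 6 places 6 nowhere but r6c1. So r6c1=6.
Step 3. [r1c2∈{5}] nothing but 5 survives at r1c2, so r1c2=5.
Step 4. [r6c6∈{5}] r6c6's peers cover all but 5 ⇒ r6c6=5.
Step 5. [r6c5∈{1}] nothing but 1 survives at r6c5 ⇒ r6c5=1.
Step 6. [r2c3∈{4}] nothing but 4 survives at r2c3, so r2c3=4.
Step 7. [r4c1∈{5}] nothing but 5 survives at r4c1. So r4c1=5.
Step 8. [r4c4∈{1}] r4c4's peers cover all but 1 ⇒ r4c4=1.
Step 9. [r1c1∈{3}] nothing but 3 survives at r1c1 ⇒ r1c1=3.
Step 10. [r5c6∈{2}] nothing but 2 survives at r5c6, so r5c6=2.
Step 11. [r3c6∈{3}] r3c6's peers cover all but 3 ⇒ r3c6=3.
Step 12. [r4c2∈{6}] r4c2's peers cover all but 6, so r4c2=6.
Step 13. [r3c1∈{4}] r3c1 is down to just 4. So r3c1=4.
Step 14. [r3c2∈{2}] r3c2's peers cover all but 2, so r3c2=2.
Step 15. [r2c5∈{5}] nothing but 5 survives at r2c5. So r2c5=5.
Step 16. [r5c1∈{1}] only 1 remains possible at r5c1 ⇒ r5c1=1.

Answer: 3 5 6 2 4 1 / 2 1 4 3 5 6 / 4 2 1 5 6 3 / 5 6 3 1 2 4 / 1 4 5 6 3 2 / 6 3 2 4 1 5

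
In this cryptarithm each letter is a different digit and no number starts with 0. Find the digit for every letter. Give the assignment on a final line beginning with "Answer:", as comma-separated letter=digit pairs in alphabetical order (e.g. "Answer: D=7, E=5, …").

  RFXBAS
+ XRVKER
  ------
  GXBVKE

Step 1. [col 1: S + R ≡ E (mod 10)] no forcing yet in column 1 (carry-in 0); S=9 is free and consistent — try it ⇒ S=9.
Step 2. [col 1: S + R ≡ E (mod 10)] no forcing yet in column 1 (carry-in 0); E=4 is free and consistent — try it, so E=4.
Step 3. [col 1: S + R ≡ E (mod 10)] from column 1 (S=9, E=4, carry-in 0, digits 4,9 already taken and all letters distinct): R must equal 5 ⇒ R=5.
Step 4. [col 2: A + E ≡ K (mod 10)] K=8 is one option consistent with column 2 (A + E ≡ K (mod 10), carry-in 1) — take it, so K=8.
Step 5. [col 2: A + E ≡ K (mod 10)] column 2: given E=4, K=8, carry-in 1, and digits 4,5,8,9 already taken and all letters distinct, A+E≡K (mod 10) forces A=3. So A=3.
Step 6. [col 3: B + K ≡ V (mod 10)] column 3: given K=8, carry-in 0, and digits 3,4,5,8,9 already taken and all letters distinct, B+K≡V (mod 10) forces V=0. So V=0.
Step 7. [col 3: B + K ≡ V (mod 10)] column 3 reads B+K+carry(0)=V with K=8, V=0; with digits 0,3,4,5,8,9 already taken and all letters distinct, the only value for B is 2. So B=2.
Step 8. [col 4: X + V ≡ B (mod 10)] column 4 reads X+V+carry(1)=B with V=0, B=2; with digits 0,2,3,4,5,8,9 already taken and all letters distinct, the only value for X is 1 ⇒ X=1.
Step 9. [col 5: F + R ≡ X (mod 10)] in column 5 we have F+R≡X with carry-in 0; given R=5, X=1 and digits 0,1,2,3,4,5,8,9 already taken and all letters distinct, that pins F to 6. So F=6.
Step 10. [col 6: R + X ≡ G (mod 10)] column 6: given R=5, X=1, carry-in 1, and digits 0,1,2,3,4,5,6,8,9 already taken and all letters distinct, R+X≡G (mod 10) forces G=7. So G=7.

Answer: A=3, B=2, E=4, F=6, G=7, K=8, R=5, S=9, V=0, X=1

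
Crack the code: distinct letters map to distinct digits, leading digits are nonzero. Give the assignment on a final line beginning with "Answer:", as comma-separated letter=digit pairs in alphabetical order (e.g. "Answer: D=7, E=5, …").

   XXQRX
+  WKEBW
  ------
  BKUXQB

Step 1. [col 1: X + W ≡ B (mod 10)] no forcing yet in column 1 (carry-in 0); X=7 is free and consistent — try it. So X=7.
Step 2. [col 1: X + W ≡ B (mod 10)] no forcing yet in column 1 (carry-in 0); B=1 is free and consistent — try it. So B=1.
Step 3. [col 1: X + W ≡ B (mod 10)] column 1: given X=7, B=1, carry-in 0, and digits 1,7 already taken and all letters distinct, X+W≡B (mod 10) forces W=4, so W=4.
Step 4. [col 2: R + B ≡ Q (mod 10)] no forcing yet in column 2 (carry-in 1); Q=8 is free and consistent — try it, so Q=8.
Step 5. [col 2: R + B ≡ Q (mod 10)] column 2: given B=1, Q=8, carry-in 1, and digits 1,4,7,8 already taken and all letters distinct, R+B≡Q (mod 10) forces R=6. So R=6.
Step 6. [col 3: Q + E ≡ X (mod 10)] column 3 reads Q+E+carry(0)=X with Q=8, X=7; with digits 1,4,6,7,8 already taken and all letters distinct, the only value for E is 9. So E=9.
Step 7. [col 4: X + K ≡ U (mod 10)] column 4 (X + K ≡ U (mod 10), carry-in 1) doesn't pin K yet; pick K=2 and continue ⇒ K=2.
Step 8. [col 4: X + K ≡ U (mod 10)] from column 4 (X=7, K=2, carry-in 1, digits 1,2,4,6,7,8,9 already taken and all letters distinct): U must equal 0. So U=0.

Answer: B=1, E=9, K=2, Q=8, R=6, U=0, W=4, X=7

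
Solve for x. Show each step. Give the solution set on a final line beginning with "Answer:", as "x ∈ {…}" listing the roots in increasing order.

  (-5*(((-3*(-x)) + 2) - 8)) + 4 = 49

Step 1. [(-5*(((-3*(-x)) + 2) - 8)) + 4 = 49] the outer +4 inverts by subtracting 4 ⇒ sub: -5*(((-3*(-x)) + 2) - 8) = 45.
Step 2. [-5*(((-3*(-x)) + 2) - 8) = 45] -5 out front; divide by -5. So div: ((-3*(-x)) + 2) - 8 = -9.
Step 3. [((-3*(-x)) + 2) - 8 = -9] peel the -8: add 8 from each side. So sub: (-3*(-x)) + 2 = -1.
Step 4. [(-3*(-x)) + 2 = -1] 2 comes off first (subtract 2). So sub: -3*(-x) = -3.
Step 5. [-3*(-x) = -3] LHS = -3·(…); ÷-3 both sides ⇒ div: -x = 1.
Step 6. [-x = 1] flip signs both sides, so neg: x = -1.

Answer: x ∈ {-1}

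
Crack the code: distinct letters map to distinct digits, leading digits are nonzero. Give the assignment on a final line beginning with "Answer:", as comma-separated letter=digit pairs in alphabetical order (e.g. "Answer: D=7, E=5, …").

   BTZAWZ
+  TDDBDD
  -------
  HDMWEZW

Step 1. [H] H is the leading digit of a 7-digit sum of two 6-digit numbers; the final carry is exactly 1. So H=1.
Step 2. [col 1: Z + D ≡ W (mod 10)] column 1 (Z + D ≡ W (mod 10), carry-in 0) doesn't pin W yet; pick W=9 and continue ⇒ W=9.
Step 3. [col 1: Z + D ≡ W (mod 10)] several values work for D in column 1 (Z + D ≡ W (mod 10), carry-in 0); try D=5 ⇒ D=5.
Step 4. [col 1: Z + D ≡ W (mod 10)] column 1 reads Z+D+carry(0)=W with D=5, W=9; with digits 1,5,9 already taken and all letters distinct, the only value for Z is 4 ⇒ Z=4.
Step 5. [col 3: A + B ≡ E (mod 10)] E=7 is one option consistent with column 3 (A + B ≡ E (mod 10), carry-in 1) — take it ⇒ E=7.
Step 6. [col 3: A + B ≡ E (mod 10)] no forcing yet in column 3 (carry-in 1); B=6 is free and consistent — try it ⇒ B=6.
Step 7. [col 3: A + B ≡ E (mod 10)] from column 3 (B=6, E=7, carry-in 1, digits 1,4,5,6,7,9 already taken and all letters distinct): A must equal 0 ⇒ A=0.
Step 8. [col 5: T + D ≡ M (mod 10)] several values work for M in column 5 (T + D ≡ M (mod 10), carry-in 0); try M=3 ⇒ M=3.
Step 9. [col 5: T + D ≡ M (mod 10)] from column 5 (D=5, M=3, carry-in 0, digits 0,1,3,4,5,6,7,9 already taken and all letters distinct): T must equal 8, so T=8.

Answer: A=0, B=6, D=5, E=7, H=1, M=3, T=8, W=9, Z=4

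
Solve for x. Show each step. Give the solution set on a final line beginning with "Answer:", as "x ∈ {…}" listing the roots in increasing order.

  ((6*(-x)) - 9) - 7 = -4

Step 1. [((6*(-x)) - 9) - 7 = -4] add 7: x sits inside (… - 7) ⇒ sub: (6*(-x)) - 9 = 3.
Step 2. [(6*(-x)) - 9 = 3] -9 is outermost — add 9 both sides ⇒ sub: 6*(-x) = 12.
Step 3. [6*(-x) = 12] divide by the outer 6. So div: -x = 2.
Step 4. [-x = 2] LHS negated; negate both sides ⇒ neg: x = -2.

Answer: x ∈ {-2}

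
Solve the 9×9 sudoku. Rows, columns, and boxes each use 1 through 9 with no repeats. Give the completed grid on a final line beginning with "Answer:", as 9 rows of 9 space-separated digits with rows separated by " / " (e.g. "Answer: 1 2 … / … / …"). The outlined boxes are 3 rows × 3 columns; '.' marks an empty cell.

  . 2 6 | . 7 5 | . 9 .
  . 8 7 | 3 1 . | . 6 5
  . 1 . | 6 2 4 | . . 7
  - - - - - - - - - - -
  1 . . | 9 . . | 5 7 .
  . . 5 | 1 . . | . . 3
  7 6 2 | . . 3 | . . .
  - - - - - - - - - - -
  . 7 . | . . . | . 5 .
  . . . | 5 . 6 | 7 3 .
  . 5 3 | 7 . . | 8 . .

Step 1. [r7c4∈{2,4,8}] across col 4, 2 lands solely at r7c4. So r7c4=2.
Step 2. [r6c4∈{4,8}] col 4 places 4 nowhere but r6c4 ⇒ r6c4=4.
Step 3. [r3c3∈{9}] nothing but 9 survives at r3c3, so r3c3=9.
Step 4. [r2c1∈{4}] r2c1 has the single candidate 4, so r2c1=4.
Step 5. [r7c5∈{3,4,8,9}] in row 7, 3 fits only at r7c5, so r7c5=3.
Step 6. [r3c8∈{8}] r3c8's peers cover all but 8. So r3c8=8.
Step 7. [r6c8∈{1}] r6c8 is down to just 1 ⇒ r6c8=1.
Step 8. [r6c7∈{9}] nothing but 9 survives at r6c7, so r6c7=9.
Step 9. [r3c7∈{3}] only 3 remains possible at r3c7. So r3c7=3.
Step 10. [r2c6∈{9}] r2c6 has the single candidate 9 ⇒ r2c6=9.
Step 11. [r5c6∈{2,7,8}] 7 has one home in row 5: r5c6 ⇒ r5c6=7.
Step 12. [r9c6∈{1}] r9c6's peers cover all but 1. So r9c6=1.
Step 13. [r7c6∈{8}] r7c6 is down to just 8, so r7c6=8.
Step 14. [r6c9∈{8}] r6c9 has the single candidate 8 ⇒ r6c9=8.
Step 15. [r2c7∈{2}] r2c7 is down to just 2, so r2c7=2.
Step 16. [r5c8∈{2,4}] in row 5, 2 fits only at r5c8 ⇒ r5c8=2.
Step 17. [r9c8∈{4}] nothing but 4 survives at r9c8 ⇒ r9c8=4.
Step 18. [r7c3∈{1,4}] across row 7, 4 lands solely at r7c3. So r7c3=4.
Step 19. [r8c2∈{9}] nothing but 9 survives at r8c2, so r8c2=9.
Step 20. [r7c9∈{1,6,9}] r7c9 is the only open cell in row 7 admitting 9, so r7c9=9.
Step 21. [r4c3∈{8}] r4c3 is down to just 8 ⇒ r4c3=8.
Step 22. [r7c7∈{1,6}] 1 has one home in row 7: r7c7 ⇒ r7c7=1.
Step 23. [r9c9∈{2,6}] across box 9, 6 lands solely at r9c9. So r9c9=6.
Step 24. [r4c9∈{4}] r4c9 is down to just 4 ⇒ r4c9=4.
Step 25. [r4c5∈{6}] nothing but 6 survives at r4c5, so r4c5=6.
Step 26. [r9c1∈{2}] r9c1's peers cover all but 2. So r9c1=2.
Step 27. [r1c4∈{8}] r1c4 has the single candidate 8. So r1c4=8.
Step 28. [r6c5∈{5}] r6c5's peers cover all but 5, so r6c5=5.
Step 29. [r4c6∈{2}] only 2 remains possible at r4c6 ⇒ r4c6=2.
Step 30. [r8c1∈{8}] nothing but 8 survives at r8c1, so r8c1=8.
Step 31. [r7c1∈{6}] only 6 remains possible at r7c1, so r7c1=6.
Step 32. [r5c7∈{6}] r5c7's peers cover all but 6 ⇒ r5c7=6.
Step 33. [r4c2∈{3}] r4c2's peers cover all but 3, so r4c2=3.
Step 34. [r5c2∈{4}] nothing but 4 survives at r5c2, so r5c2=4.
Step 35. [r8c5∈{4}] nothing but 4 survives at r8c5. So r8c5=4.
Step 36. [r9c5∈{9}] r9c5's peers cover all but 9 ⇒ r9c5=9.
Step 37. [r8c9∈{2}] only 2 remains possible at r8c9, so r8c9=2.
Step 38. [r3c1∈{5}] r3c1 has the single candidate 5. So r3c1=5.
Step 39. [r1c7∈{4}] r1c7 has the single candidate 4 ⇒ r1c7=4.
Step 40. [r5c1∈{9}] nothing but 9 survives at r5c1, so r5c1=9.
Step 41. [r5c5∈{8}] r5c5 is down to just 8. So r5c5=8.
Step 42. [r1c1∈{3}] r1c1 has the single candidate 3 ⇒ r1c1=3.
Step 43. [r8c3∈{1}] r8c3's peers cover all but 1. So r8c3=1.
Step 44. [r1c9∈{1}] r1c9's peers cover all but 1, so r1c9=1.

Answer: 3 2 6 8 7 5 4 9 1 / 4 8 7 3 1 9 2 6 5 / 5 1 9 6 2 4 3 8 7 / 1 3 8 9 6 2 5 7 4 / 9 4 5 1 8 7 6 2 3 / 7 6 2 4 5 3 9 1 8 / 6 7 4 2 3 8 1 5 9 / 8 9 1 5 4 6 7 3 2 / 2 5 3 7 9 1 8 4 6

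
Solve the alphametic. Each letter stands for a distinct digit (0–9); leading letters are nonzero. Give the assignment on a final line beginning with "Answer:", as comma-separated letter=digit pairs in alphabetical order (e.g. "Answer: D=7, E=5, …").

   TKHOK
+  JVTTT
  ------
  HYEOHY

Step 1. [col 1: K + T ≡ Y (mod 10)] several values work for Y in column 1 (K + T ≡ Y (mod 10), carry-in 0); try Y=2, so Y=2.
Step 2. [col 1: K + T ≡ Y (mod 10)] several values work for K in column 1 (K + T ≡ Y (mod 10), carry-in 0); try K=8 ⇒ K=8.
Step 3. [col 1: K + T ≡ Y (mod 10)] from column 1 (K=8, Y=2, carry-in 0, digits 2,8 already taken and all letters distinct): T must equal 4, so T=4.
Step 4. [col 2: O + T ≡ H (mod 10)] column 2 (O + T ≡ H (mod 10), carry-in 1) doesn't pin O yet; pick O=6 and continue, so O=6.
Step 5. [col 2: O + T ≡ H (mod 10)] column 2: given O=6, T=4, carry-in 1, and digits 2,4,6,8 already taken and all letters distinct, O+T≡H (mod 10) forces H=1, so H=1.
Step 6. [col 4: K + V ≡ E (mod 10)] several values work for V in column 4 (K + V ≡ E (mod 10), carry-in 0); try V=5, so V=5.
Step 7. [col 4: K + V ≡ E (mod 10)] column 4: given K=8, V=5, carry-in 0, and digits 1,2,4,5,6,8 already taken and all letters distinct, K+V≡E (mod 10) forces E=3. So E=3.
Step 8. [col 5: T + J ≡ Y (mod 10)] from column 5 (T=4, Y=2, carry-in 1, digits 1,2,3,4,5,6,8 already taken and all letters distinct): J must equal 7, so J=7.

Answer: E=3, H=1, J=7, K=8, O=6, T=4, V=5, Y=2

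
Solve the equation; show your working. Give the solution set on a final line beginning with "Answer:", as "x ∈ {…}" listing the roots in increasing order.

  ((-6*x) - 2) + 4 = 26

Step 1. [((-6*x) - 2) + 4 = 26] the outer +4 inverts by subtracting 4, so sub: (-6*x) - 2 = 22.
Step 2. [(-6*x) - 2 = 22] -2 is outermost — add 2 both sides. So sub: -6*x = 24.
Step 3. [-6*x = 24] -6 out front; divide by -6. So div: x = -4.

Answer: x ∈ {-4}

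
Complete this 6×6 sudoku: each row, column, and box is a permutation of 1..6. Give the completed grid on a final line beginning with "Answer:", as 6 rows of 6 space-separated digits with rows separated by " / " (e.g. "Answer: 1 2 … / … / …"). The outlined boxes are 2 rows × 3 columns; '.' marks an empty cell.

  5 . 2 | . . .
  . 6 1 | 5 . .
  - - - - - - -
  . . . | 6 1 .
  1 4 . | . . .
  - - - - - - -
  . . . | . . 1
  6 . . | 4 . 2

Step 1. [r1c2∈{3}] r1c2 is down to just 3 ⇒ r1c2=3.
Step 2. [r5c4∈{3}] only 3 remains possible at r5c4, so r5c4=3.
Step 3. [r6c5∈{5}] r6c5 is down to just 5 ⇒ r6c5=5.
Step 4. [r3c1∈{2,3}] r3c1 is the only open cell in col 1 admitting 3, so r3c1=3.
Step 5. [r3c3∈{5}] nothing but 5 survives at r3c3. So r3c3=5.
Step 6. [r2c1∈{4}] only 4 remains possible at r2c1, so r2c1=4.
Step 7. [r1c5∈{4,6}] across col 5, 4 lands solely at r1c5. So r1c5=4.
Step 8. [r2c5∈{2,3}] in row 2, 2 fits only at r2c5. So r2c5=2.
Step 9. [r4c6∈{3,5}] 5 has one home in row 4: r4c6, so r4c6=5.
Step 10. [r5c1∈{2}] nothing but 2 survives at r5c1 ⇒ r5c1=2.
Step 11. [r6c2∈{1}] r6c2's peers cover all but 1. So r6c2=1.
Step 12. [r5c2∈{5}] r5c2 is down to just 5 ⇒ r5c2=5.
Step 13. [r5c5∈{6}] only 6 remains possible at r5c5 ⇒ r5c5=6.
Step 14. [r2c6∈{3}] only 3 remains possible at r2c6 ⇒ r2c6=3.
Step 15. [r1c4∈{1}] r1c4's peers cover all but 1, so r1c4=1.
Step 16. [r4c4∈{2}] r4c4 has the single candidate 2 ⇒ r4c4=2.
Step 17. [r3c6∈{4}] r3c6 has the single candidate 4, so r3c6=4.
Step 18. [r4c3∈{6}] only 6 remains possible at r4c3 ⇒ r4c3=6.
Step 19. [r5c3∈{4}] only 4 remains possible at r5c3. So r5c3=4.
Step 20. [r6c3∈{3}] only 3 remains possible at r6c3, so r6c3=3.
Step 21. [r4c5∈{3}] only 3 remains possible at r4c5, so r4c5=3.
Step 22. [r1c6∈{6}] nothing but 6 survives at r1c6. So r1c6=6.
Step 23. [r3c2∈{2}] r3c2 has the single candidate 2. So r3c2=2.

Answer: 5 3 2 1 4 6 / 4 6 1 5 2 3 / 3 2 5 6 1 4 / 1 4 6 2 3 5 / 2 5 4 3 6 1 / 6 1 3 4 5 2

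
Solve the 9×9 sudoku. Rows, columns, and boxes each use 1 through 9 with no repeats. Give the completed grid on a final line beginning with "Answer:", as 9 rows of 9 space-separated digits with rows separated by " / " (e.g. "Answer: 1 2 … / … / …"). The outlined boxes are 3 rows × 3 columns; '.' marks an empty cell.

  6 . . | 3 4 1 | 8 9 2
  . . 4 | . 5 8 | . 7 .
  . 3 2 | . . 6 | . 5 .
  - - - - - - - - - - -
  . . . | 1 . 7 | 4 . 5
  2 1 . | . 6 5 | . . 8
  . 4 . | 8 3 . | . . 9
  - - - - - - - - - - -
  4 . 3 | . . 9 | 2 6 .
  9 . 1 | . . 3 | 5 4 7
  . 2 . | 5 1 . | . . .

Step 1. [r3c7∈{1}] only 1 remains possible at r3c7. So r3c7=1.
Step 2. [r9c3∈{6,7,8}] in row 9, 6 fits only at r9c3. So r9c3=6.
Step 3. [r8c2∈{8}] nothing but 8 survives at r8c2. So r8c2=8.
Step 4. [r7c4∈{7}] nothing but 7 survives at r7c4 ⇒ r7c4=7.
Step 5. [r9c9∈{3}] r9c9 is down to just 3 ⇒ r9c9=3.
Step 6. [r3c4∈{9}] only 9 remains possible at r3c4, so r3c4=9.
Step 7. [r5c3∈{7,9}] across row 5, 9 lands solely at r5c3, so r5c3=9.
Step 8. [r1c2∈{5,7}] across col 2, 7 lands solely at r1c2. So r1c2=7.
Step 9. [r6c3∈{5,7}] 7 has one home in col 3: r6c3, so r6c3=7.
Step 10. [r2c7∈{3,6}] row 2 places 3 nowhere but r2c7, so r2c7=3.
Step 11. [r4c1∈{3,8}] r4c1 is the only open cell in col 1 admitting 3 ⇒ r4c1=3.
Step 12. [r6c6∈{2}] r6c6's peers cover all but 2. So r6c6=2.
Step 13. [r8c4∈{2,6}] in row 8, 6 fits only at r8c4, so r8c4=6.
Step 14. [r2c1∈{1}] nothing but 1 survives at r2c1 ⇒ r2c1=1.
Step 15. [r6c7∈{6}] r6c7 has the single candidate 6 ⇒ r6c7=6.
Step 16. [r4c5∈{9}] nothing but 9 survives at r4c5 ⇒ r4c5=9.
Step 17. [r3c5∈{7}] r3c5's peers cover all but 7. So r3c5=7.
Step 18. [r9c8∈{8}] nothing but 8 survives at r9c8. So r9c8=8.
Step 19. [r5c7∈{7}] r5c7 is down to just 7 ⇒ r5c7=7.
Step 20. [r2c4∈{2}] r2c4 has the single candidate 2 ⇒ r2c4=2.
Step 21. [r4c2∈{6}] r4c2 is down to just 6. So r4c2=6.
Step 22. [r2c2∈{9}] only 9 remains possible at r2c2 ⇒ r2c2=9.
Step 23. [r5c4∈{4}] r5c4 is down to just 4, so r5c4=4.
Step 24. [r4c3∈{8}] r4c3's peers cover all but 8 ⇒ r4c3=8.
Step 25. [r7c5∈{8}] nothing but 8 survives at r7c5. So r7c5=8.
Step 26. [r9c6∈{4}] r9c6 has the single candidate 4, so r9c6=4.
Step 27. [r9c1∈{7}] r9c1's peers cover all but 7, so r9c1=7.
Step 28. [r4c8∈{2}] only 2 remains possible at r4c8 ⇒ r4c8=2.
Step 29. [r3c1∈{8}] only 8 remains possible at r3c1 ⇒ r3c1=8.
Step 30. [r3c9∈{4}] r3c9's peers cover all but 4. So r3c9=4.
Step 31. [r6c8∈{1}] nothing but 1 survives at r6c8. So r6c8=1.
Step 32. [r5c8∈{3}] r5c8 has the single candidate 3, so r5c8=3.
Step 33. [r7c2∈{5}] only 5 remains possible at r7c2, so r7c2=5.
Step 34. [r8c5∈{2}] r8c5 is down to just 2, so r8c5=2.
Step 35. [r6c1∈{5}] r6c1 is down to just 5. So r6c1=5.
Step 36. [r9c7∈{9}] r9c7 has the single candidate 9. So r9c7=9.
Step 37. [r1c3∈{5}] r1c3 is down to just 5 ⇒ r1c3=5.
Step 38. [r2c9∈{6}] r2c9's peers cover all but 6 ⇒ r2c9=6.
Step 39. [r7c9∈{1}] r7c9 is down to just 1, so r7c9=1.

Answer: 6 7 5 3 4 1 8 9 2 / 1 9 4 2 5 8 3 7 6 / 8 3 2 9 7 6 1 5 4 / 3 6 8 1 9 7 4 2 5 / 2 1 9 4 6 5 7 3 8 / 5 4 7 8 3 2 6 1 9 / 4 5 3 7 8 9 2 6 1 / 9 8 1 6 2 3 5 4 7 / 7 2 6 5 1 4 9 8 3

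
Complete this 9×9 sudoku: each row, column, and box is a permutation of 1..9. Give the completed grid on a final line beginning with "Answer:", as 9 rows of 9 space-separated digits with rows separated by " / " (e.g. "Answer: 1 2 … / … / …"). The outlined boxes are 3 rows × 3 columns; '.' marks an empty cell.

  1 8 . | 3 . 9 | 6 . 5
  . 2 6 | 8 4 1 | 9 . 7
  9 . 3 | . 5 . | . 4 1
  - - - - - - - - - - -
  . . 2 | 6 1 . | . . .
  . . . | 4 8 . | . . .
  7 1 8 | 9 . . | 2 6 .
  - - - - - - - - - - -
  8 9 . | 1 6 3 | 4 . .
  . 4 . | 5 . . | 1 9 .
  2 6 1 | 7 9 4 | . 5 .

Step 1. [r4c8∈{3,7,8}] r4c8 is the only open cell in col 8 admitting 8, so r4c8=8.
Step 2. [r5c6∈{2,5,7}] row 5 places 2 nowhere but r5c6 ⇒ r5c6=2.
Step 3. [r4c6∈{5,7}] r4c6 is the only open cell in box 5 admitting 7 ⇒ r4c6=7.
Step 4. [r8c1∈{3}] r8c1 has the single candidate 3, so r8c1=3.
Step 5. [r5c7∈{3,5,7}] in col 7, 7 fits only at r5c7 ⇒ r5c7=7.
Step 6. [r4c9∈{3,4,9}] row 4 places 9 nowhere but r4c9. So r4c9=9.
Step 7. [r5c9∈{3}] r5c9's peers cover all but 3, so r5c9=3.
Step 8. [r5c2∈{5}] nothing but 5 survives at r5c2 ⇒ r5c2=5.
Step 9. [r8c5∈{2}] nothing but 2 survives at r8c5 ⇒ r8c5=2.
Step 10. [r9c9∈{8}] r9c9 has the single candidate 8. So r9c9=8.
Step 11. [r7c8∈{2,7}] across col 8, 7 lands solely at r7c8. So r7c8=7.
Step 12. [r1c5∈{7}] only 7 remains possible at r1c5, so r1c5=7.
Step 13. [r1c3∈{4}] only 4 remains possible at r1c3, so r1c3=4.
Step 14. [r3c6∈{6}] nothing but 6 survives at r3c6. So r3c6=6.
Step 15. [r5c1∈{6}] r5c1's peers cover all but 6 ⇒ r5c1=6.
Step 16. [r2c1∈{5}] r2c1 is down to just 5, so r2c1=5.
Step 17. [r3c4∈{2}] r3c4 has the single candidate 2 ⇒ r3c4=2.
Step 18. [r9c7∈{3}] r9c7 has the single candidate 3 ⇒ r9c7=3.
Step 19. [r5c3∈{9}] only 9 remains possible at r5c3, so r5c3=9.
Step 20. [r4c2∈{3}] nothing but 3 survives at r4c2, so r4c2=3.
Step 21. [r7c9∈{2}] only 2 remains possible at r7c9. So r7c9=2.
Step 22. [r3c7∈{8}] r3c7 is down to just 8, so r3c7=8.
Step 23. [r6c5∈{3}] only 3 remains possible at r6c5, so r6c5=3.
Step 24. [r4c1∈{4}] r4c1 is down to just 4 ⇒ r4c1=4.
Step 25. [r7c3∈{5}] r7c3's peers cover all but 5 ⇒ r7c3=5.
Step 26. [r8c3∈{7}] r8c3 is down to just 7. So r8c3=7.
Step 27. [r4c7∈{5}] only 5 remains possible at r4c7, so r4c7=5.
Step 28. [r6c9∈{4}] only 4 remains possible at r6c9 ⇒ r6c9=4.
Step 29. [r2c8∈{3}] r2c8 has the single candidate 3 ⇒ r2c8=3.
Step 30. [r8c6∈{8}] only 8 remains possible at r8c6. So r8c6=8.
Step 31. [r5c8∈{1}] nothing but 1 survives at r5c8, so r5c8=1.
Step 32. [r8c9∈{6}] nothing but 6 survives at r8c9. So r8c9=6.
Step 33. [r1c8∈{2}] nothing but 2 survives at r1c8. So r1c8=2.
Step 34. [r3c2∈{7}] r3c2 is down to just 7. So r3c2=7.
Step 35. [r6c6∈{5}] r6c6's peers cover all but 5, so r6c6=5.

Answer: 1 8 4 3 7 9 6 2 5 / 5 2 6 8 4 1 9 3 7 / 9 7 3 2 5 6 8 4 1 / 4 3 2 6 1 7 5 8 9 / 6 5 9 4 8 2 7 1 3 / 7 1 8 9 3 5 2 6 4 / 8 9 5 1 6 3 4 7 2 / 3 4 7 5 2 8 1 9 6 / 2 6 1 7 9 4 3 5 8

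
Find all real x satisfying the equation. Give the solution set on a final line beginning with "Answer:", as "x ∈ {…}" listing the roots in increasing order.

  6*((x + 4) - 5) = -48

Step 1. [6*((x + 4) - 5) = -48] divide by the outer 6 ⇒ div: (x + 4) - 5 = -8.
Step 2. [(x + 4) - 5 = -8] 5 comes off first (add 5) ⇒ sub: x + 4 = -3.
Step 3. [x + 4 = -3] 4 comes off first (subtract 4). So sub: x = -7.

Answer: x ∈ {-7}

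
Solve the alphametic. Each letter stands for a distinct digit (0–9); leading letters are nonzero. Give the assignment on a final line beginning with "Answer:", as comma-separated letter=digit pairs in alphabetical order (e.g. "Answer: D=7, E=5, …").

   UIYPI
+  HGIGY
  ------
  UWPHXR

Step 1. [U] the sum has 6 digits but both addends have 5; that extra leading digit U is the final carry, namely 1. So U=1.
Step 2. [col 1: I + Y ≡ R (mod 10)] no forcing yet in column 1 (carry-in 0); Y=2 is free and consistent — try it. So Y=2.
Step 3. [col 1: I + Y ≡ R (mod 10)] no forcing yet in column 1 (carry-in 0); R=7 is free and consistent — try it ⇒ R=7.
Step 4. [col 1: I + Y ≡ R (mod 10)] column 1: given Y=2, R=7, carry-in 0, and digits 1,2,7 already taken and all letters distinct, I+Y≡R (mod 10) forces I=5. So I=5.
Step 5. [col 2: P + G ≡ X (mod 10)] several values work for X in column 2 (P + G ≡ X (mod 10), carry-in 0); try X=3. So X=3.
Step 6. [col 2: P + G ≡ X (mod 10)] P=4 is one option consistent with column 2 (P + G ≡ X (mod 10), carry-in 0) — take it, so P=4.
Step 7. [col 2: P + G ≡ X (mod 10)] from column 2 (P=4, X=3, carry-in 0, digits 1,2,3,4,5,7 already taken and all letters distinct): G must equal 9 ⇒ G=9.
Step 8. [col 3: Y + I ≡ H (mod 10)] in column 3 we have Y+I≡H with carry-in 1; given Y=2, I=5 and digits 1,2,3,4,5,7,9 already taken and all letters distinct, that pins H to 8. So H=8.
Step 9. [col 5: U + H ≡ W (mod 10)] column 5: given U=1, H=8, carry-in 1, and digits 1,2,3,4,5,7,8,9 already taken and all letters distinct, U+H≡W (mod 10) forces W=0. So W=0.

Answer: G=9, H=8, I=5, P=4, R=7, U=1, W=0, X=3, Y=2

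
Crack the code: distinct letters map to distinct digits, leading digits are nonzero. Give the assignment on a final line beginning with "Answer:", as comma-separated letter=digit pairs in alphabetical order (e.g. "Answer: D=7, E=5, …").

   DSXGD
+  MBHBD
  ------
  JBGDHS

Step 1. [col 1: D + D ≡ S (mod 10)] no forcing yet in column 1 (carry-in 0); D=5 is free and consistent — try it ⇒ D=5.
Step 2. [col 1: D + D ≡ S (mod 10)] column 1: given D=5, carry-in 0, and digits 5 already taken and all letters distinct, D+D≡S (mod 10) forces S=0, so S=0.
Step 3. [col 2: G + B ≡ H (mod 10)] column 2 (G + B ≡ H (mod 10), carry-in 1) doesn't pin B yet; pick B=2 and continue. So B=2.
Step 4. [col 2: G + B ≡ H (mod 10)] column 2 (G + B ≡ H (mod 10), carry-in 1) doesn't pin G yet; pick G=3 and continue, so G=3.
Step 5. [col 2: G + B ≡ H (mod 10)] column 2: given G=3, B=2, carry-in 1, and digits 0,2,3,5 already taken and all letters distinct, G+B≡H (mod 10) forces H=6. So H=6.
Step 6. [col 3: X + H ≡ D (mod 10)] in column 3 we have X+H≡D with carry-in 0; given H=6, D=5 and digits 0,2,3,5,6 already taken and all letters distinct, that pins X to 9. So X=9.
Step 7. [col 5: D + M ≡ B (mod 10)] column 5: given D=5, B=2, carry-in 0, and digits 0,2,3,5,6,9 already taken and all letters distinct, D+M≡B (mod 10) forces M=7. So M=7.
Step 8. [col 6: carry → J] column 6 reads ·+·+carry(1)=J with nothing yet; with digits 0,2,3,5,6,7,9 already taken and all letters distinct, the only value for J is 1. So J=1.

Answer: B=2, D=5, G=3, H=6, J=1, M=7, S=0, X=9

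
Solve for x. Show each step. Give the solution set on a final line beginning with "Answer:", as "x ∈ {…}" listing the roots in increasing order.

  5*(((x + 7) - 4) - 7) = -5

Step 1. [5*(((x + 7) - 4) - 7) = -5] LHS = 5·(…); ÷5 both sides ⇒ div: ((x + 7) - 4) - 7 = -1.
Step 2. [((x + 7) - 4) - 7 = -1] peel the -7: add 7 from each side. So sub: (x + 7) - 4 = 6.
Step 3. [(x + 7) - 4 = 6] 4 comes off first (add 4). So sub: x + 7 = 10.
Step 4. [x + 7 = 10] subtract 7: x sits inside (… + 7) ⇒ sub: x = 3.

Answer: x ∈ {3}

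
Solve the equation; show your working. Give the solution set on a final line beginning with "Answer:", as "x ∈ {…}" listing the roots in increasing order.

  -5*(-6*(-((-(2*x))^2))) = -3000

Step 1. [-5*(-6*(-((-(2*x))^2))) = -3000] -5·(inner) — divide through by -5, so div: -6*(-((-(2*x))^2)) = 600.
Step 2. [-6*(-((-(2*x))^2)) = 600] -6 out front; divide by -6, so div: -((-(2*x))^2) = -100.
Step 3. [-((-(2*x))^2) = -100] leading − — multiply by −1, so neg: (-(2*x))^2 = 100.
Step 4. [(-(2*x))^2 = 100] LHS squared, RHS 100 ≥ 0: apply √ (±). So sqrt: -(2*x) = 10 or -10.
Step 5. [-(2*x) = 10 or -10] flip signs both sides. So neg: 2*x = -10 or 10.
Step 6. [2*x = -10 or 10] 2·(inner) — divide through by 2, so div: x = -5 or 5.

Answer: x ∈ {-5, 5}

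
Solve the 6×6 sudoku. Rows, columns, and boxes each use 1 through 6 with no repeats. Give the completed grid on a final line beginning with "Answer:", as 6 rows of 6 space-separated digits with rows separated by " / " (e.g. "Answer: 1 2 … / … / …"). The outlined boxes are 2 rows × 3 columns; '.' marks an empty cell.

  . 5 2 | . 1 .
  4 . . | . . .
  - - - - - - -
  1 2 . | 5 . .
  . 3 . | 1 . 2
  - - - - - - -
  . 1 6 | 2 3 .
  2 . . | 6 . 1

Step 1. [r5c6∈{4,5}] across row 5, 4 lands solely at r5c6. So r5c6=4.
Step 2. [r2c4∈{3}] r2c4 has the single candidate 3 ⇒ r2c4=3.
Step 3. [r1c6∈{6}] r1c6's peers cover all but 6 ⇒ r1c6=6.
Step 4. [r3c3∈{4}] nothing but 4 survives at r3c3 ⇒ r3c3=4.
Step 5. [r6c5∈{5}] r6c5's peers cover all but 5, so r6c5=5.
Step 6. [r4c1∈{5,6}] 6 has one home in col 1: r4c1, so r4c1=6.
Step 7. [r2c2∈{6}] only 6 remains possible at r2c2. So r2c2=6.
Step 8. [r6c3∈{3}] r6c3 is down to just 3, so r6c3=3.
Step 9. [r2c6∈{5}] only 5 remains possible at r2c6, so r2c6=5.
Step 10. [r1c1∈{3}] r1c1's peers cover all but 3. So r1c1=3.
Step 11. [r3c6∈{3}] r3c6 has the single candidate 3, so r3c6=3.
Step 12. [r5c1∈{5}] r5c1's peers cover all but 5. So r5c1=5.
Step 13. [r3c5∈{6}] r3c5 is down to just 6 ⇒ r3c5=6.
Step 14. [r4c3∈{5}] only 5 remains possible at r4c3, so r4c3=5.
Step 15. [r2c3∈{1}] only 1 remains possible at r2c3 ⇒ r2c3=1.
Step 16. [r4c5∈{4}] r4c5 has the single candidate 4, so r4c5=4.
Step 17. [r1c4∈{4}] nothing but 4 survives at r1c4, so r1c4=4.
Step 18. [r2c5∈{2}] only 2 remains possible at r2c5, so r2c5=2.
Step 19. [r6c2∈{4}] r6c2's peers cover all but 4 ⇒ r6c2=4.

Answer: 3 5 2 4 1 6 / 4 6 1 3 2 5 / 1 2 4 5 6 3 / 6 3 5 1 4 2 / 5 1 6 2 3 4 / 2 4 3 6 5 1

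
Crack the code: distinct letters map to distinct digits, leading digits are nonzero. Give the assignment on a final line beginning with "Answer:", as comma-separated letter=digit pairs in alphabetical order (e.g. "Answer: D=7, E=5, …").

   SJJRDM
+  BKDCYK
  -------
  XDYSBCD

Step 1. [X] X is the leading digit of a 7-digit sum of two 6-digit numbers; the final carry is exactly 1 ⇒ X=1.
Step 2. [col 1: M + K ≡ D (mod 10)] several values work for M in column 1 (M + K ≡ D (mod 10), carry-in 0); try M=9 ⇒ M=9.
Step 3. [col 1: M + K ≡ D (mod 10)] no forcing yet in column 1 (carry-in 0); D=3 is free and consistent — try it. So D=3.
Step 4. [col 1: M + K ≡ D (mod 10)] from column 1 (M=9, D=3, carry-in 0, digits 1,3,9 already taken and all letters distinct): K must equal 4. So K=4.
Step 5. [col 2: D + Y ≡ C (mod 10)] Y=6 is one option consistent with column 2 (D + Y ≡ C (mod 10), carry-in 1) — take it, so Y=6.
Step 6. [col 2: D + Y ≡ C (mod 10)] column 2 reads D+Y+carry(1)=C with D=3, Y=6; with digits 1,3,4,6,9 already taken and all letters distinct, the only value for C is 0, so C=0.
Step 7. [col 3: R + C ≡ B (mod 10)] column 3: given C=0, carry-in 1, and digits 0,1,3,4,6,9 already taken and all letters distinct, R+C≡B (mod 10) forces R=7. So R=7.
Step 8. [col 3: R + C ≡ B (mod 10)] in column 3 we have R+C≡B with carry-in 1; given R=7, C=0 and digits 0,1,3,4,6,7,9 already taken and all letters distinct, that pins B to 8. So B=8.
Step 9. [col 4: J + D ≡ S (mod 10)] column 4 reads J+D+carry(0)=S with D=3; with digits 0,1,3,4,6,7,8,9 already taken and all letters distinct, the only value for S is 5, so S=5.
Step 10. [col 4: J + D ≡ S (mod 10)] column 4: given D=3, S=5, carry-in 0, and digits 0,1,3,4,5,6,7,8,9 already taken and all letters distinct, J+D≡S (mod 10) forces J=2 ⇒ J=2.

Answer: B=8, C=0, D=3, J=2, K=4, M=9, R=7, S=5, X=1, Y=6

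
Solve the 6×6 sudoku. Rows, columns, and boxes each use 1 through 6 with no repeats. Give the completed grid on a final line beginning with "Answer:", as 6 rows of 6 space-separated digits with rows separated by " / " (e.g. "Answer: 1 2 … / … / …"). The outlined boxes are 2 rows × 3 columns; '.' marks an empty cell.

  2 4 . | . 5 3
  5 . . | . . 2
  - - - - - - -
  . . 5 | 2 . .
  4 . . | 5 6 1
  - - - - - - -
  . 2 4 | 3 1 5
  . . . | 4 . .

Step 1. [r4c2∈{3}] r4c2's peers cover all but 3 ⇒ r4c2=3.
Step 2. [r5c1∈{6}] r5c1 is down to just 6. So r5c1=6.
Step 3. [r2c3∈{1,3,6}] 3 has one home in row 2: r2c3, so r2c3=3.
Step 4. [r1c3∈{1,6}] r1c3 is the only open cell in col 3 admitting 6, so r1c3=6.
Step 5. [r2c2∈{1}] only 1 remains possible at r2c2. So r2c2=1.
Step 6. [r3c1∈{1}] r3c1's peers cover all but 1, so r3c1=1.
Step 7. [r3c5∈{3,4}] r3c5 is the only open cell in row 3 admitting 3. So r3c5=3.
Step 8. [r6c2∈{5}] r6c2's peers cover all but 5. So r6c2=5.
Step 9. [r2c4∈{6}] only 6 remains possible at r2c4. So r2c4=6.
Step 10. [r6c5∈{2}] r6c5's peers cover all but 2 ⇒ r6c5=2.
Step 11. [r3c6∈{4}] nothing but 4 survives at r3c6 ⇒ r3c6=4.
Step 12. [r6c3∈{1}] r6c3 has the single candidate 1. So r6c3=1.
Step 13. [r1c4∈{1}] only 1 remains possible at r1c4, so r1c4=1.
Step 14. [r6c1∈{3}] nothing but 3 survives at r6c1, so r6c1=3.
Step 15. [r4c3∈{2}] nothing but 2 survives at r4c3. So r4c3=2.
Step 16. [r3c2∈{6}] r3c2 is down to just 6 ⇒ r3c2=6.
Step 17. [r6c6∈{6}] r6c6's peers cover all but 6 ⇒ r6c6=6.
Step 18. [r2c5∈{4}] only 4 remains possible at r2c5 ⇒ r2c5=4.

Answer: 2 4 6 1 5 3 / 5 1 3 6 4 2 / 1 6 5 2 3 4 / 4 3 2 5 6 1 / 6 2 4 3 1 5 / 3 5 1 4 2 6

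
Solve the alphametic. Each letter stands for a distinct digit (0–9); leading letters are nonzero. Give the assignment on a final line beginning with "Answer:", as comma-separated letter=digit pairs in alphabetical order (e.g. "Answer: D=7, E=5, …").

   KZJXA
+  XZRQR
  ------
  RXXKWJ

Step 1. [col 1: A + R ≡ J (mod 10)] no forcing yet in column 1 (carry-in 0); R=1 is free and consistent — try it, so R=1.
Step 2. [col 1: A + R ≡ J (mod 10)] J=8 is one option consistent with column 1 (A + R ≡ J (mod 10), carry-in 0) — take it. So J=8.
Step 3. [col 1: A + R ≡ J (mod 10)] from column 1 (R=1, J=8, carry-in 0, digits 1,8 already taken and all letters distinct): A must equal 7 ⇒ A=7.
Step 4. [col 2: X + Q ≡ W (mod 10)] several values work for X in column 2 (X + Q ≡ W (mod 10), carry-in 0); try X=2, so X=2.
Step 5. [col 2: X + Q ≡ W (mod 10)] several values work for Q in column 2 (X + Q ≡ W (mod 10), carry-in 0); try Q=3. So Q=3.
Step 6. [col 2: X + Q ≡ W (mod 10)] column 2 reads X+Q+carry(0)=W with X=2, Q=3; with digits 1,2,3,7,8 already taken and all letters distinct, the only value for W is 5. So W=5.
Step 7. [col 3: J + R ≡ K (mod 10)] from column 3 (J=8, R=1, carry-in 0, digits 1,2,3,5,7,8 already taken and all letters distinct): K must equal 9, so K=9.
Step 8. [col 4: Z + Z ≡ X (mod 10)] column 4: given X=2, carry-in 0, and digits 1,2,3,5,7,8,9 already taken and all letters distinct, Z+Z≡X (mod 10) forces Z=6 ⇒ Z=6.

Answer: A=7, J=8, K=9, Q=3, R=1, W=5, X=2, Z=6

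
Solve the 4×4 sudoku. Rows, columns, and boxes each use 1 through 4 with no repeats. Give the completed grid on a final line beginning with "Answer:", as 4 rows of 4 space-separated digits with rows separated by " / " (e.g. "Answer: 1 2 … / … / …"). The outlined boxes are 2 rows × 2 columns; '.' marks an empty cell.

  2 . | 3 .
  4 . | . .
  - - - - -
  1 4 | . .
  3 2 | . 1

Step 1. [r3c3∈{2}] nothing but 2 survives at r3c3. So r3c3=2.
Step 2. [r2c2∈{1,3}] in row 2, 3 fits only at r2c2, so r2c2=3.
Step 3. [r2c4∈{2}] r2c4's peers cover all but 2. So r2c4=2.
Step 4. [r4c3∈{4}] nothing but 4 survives at r4c3 ⇒ r4c3=4.
Step 5. [r1c4∈{4}] r1c4's peers cover all but 4. So r1c4=4.
Step 6. [r2c3∈{1}] nothing but 1 survives at r2c3 ⇒ r2c3=1.
Step 7. [r1c2∈{1}] r1c2 has the single candidate 1 ⇒ r1c2=1.
Step 8. [r3c4∈{3}] nothing but 3 survives at r3c4. So r3c4=3.

Answer: 2 1 3 4 / 4 3 1 2 / 1 4 2 3 / 3 2 4 1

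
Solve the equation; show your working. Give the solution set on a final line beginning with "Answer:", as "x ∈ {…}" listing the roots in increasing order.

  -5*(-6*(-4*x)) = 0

Step 1. [-5*(-6*(-4*x)) = 0] -5·(inner) — divide through by -5. So div: -6*(-4*x) = 0.
Step 2. [-6*(-4*x) = 0] leading coefficient -6: divide by -6. So div: -4*x = 0.
Step 3. [-4*x = 0] -4 out front; divide by -4, so div: x = 0.

Answer: x ∈ {0}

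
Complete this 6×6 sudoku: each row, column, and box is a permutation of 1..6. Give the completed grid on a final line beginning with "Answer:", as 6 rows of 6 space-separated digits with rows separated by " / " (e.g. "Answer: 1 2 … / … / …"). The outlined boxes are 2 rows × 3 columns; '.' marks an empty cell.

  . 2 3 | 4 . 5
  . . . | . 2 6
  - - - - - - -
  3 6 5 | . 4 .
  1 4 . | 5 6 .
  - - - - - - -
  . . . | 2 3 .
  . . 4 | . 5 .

Step 1. [r6c6∈{1}] r6c6 is down to just 1 ⇒ r6c6=1.
Step 2. [r2c3∈{1}] r2c3 has the single candidate 1 ⇒ r2c3=1.
Step 3. [r2c2∈{5}] r2c2's peers cover all but 5 ⇒ r2c2=5.
Step 4. [r1c1∈{6}] nothing but 6 survives at r1c1. So r1c1=6.
Step 5. [r3c6∈{2}] r3c6's peers cover all but 2. So r3c6=2.
Step 6. [r4c6∈{3}] r4c6's peers cover all but 3 ⇒ r4c6=3.
Step 7. [r2c1∈{4}] only 4 remains possible at r2c1. So r2c1=4.
Step 8. [r5c1∈{5}] nothing but 5 survives at r5c1 ⇒ r5c1=5.
Step 9. [r5c6∈{4}] r5c6 is down to just 4, so r5c6=4.
Step 10. [r6c1∈{2}] r6c1 is down to just 2, so r6c1=2.
Step 11. [r6c4∈{6}] only 6 remains possible at r6c4, so r6c4=6.
Step 12. [r1c5∈{1}] only 1 remains possible at r1c5 ⇒ r1c5=1.
Step 13. [r4c3∈{2}] r4c3 is down to just 2. So r4c3=2.
Step 14. [r5c3∈{6}] nothing but 6 survives at r5c3, so r5c3=6.
Step 15. [r5c2∈{1}] r5c2 is down to just 1, so r5c2=1.
Step 16. [r2c4∈{3}] r2c4 has the single candidate 3. So r2c4=3.
Step 17. [r3c4∈{1}] r3c4 has the single candidate 1 ⇒ r3c4=1.
Step 18. [r6c2∈{3}] nothing but 3 survives at r6c2 ⇒ r6c2=3.

Answer: 6 2 3 4 1 5 / 4 5 1 3 2 6 / 3 6 5 1 4 2 / 1 4 2 5 6 3 / 5 1 6 2 3 4 / 2 3 4 6 5 1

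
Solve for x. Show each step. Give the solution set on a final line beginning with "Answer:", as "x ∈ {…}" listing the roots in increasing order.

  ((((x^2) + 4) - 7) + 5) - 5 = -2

Step 1. [((((x^2) + 4) - 7) + 5) - 5 = -2] 5 comes off first (add 5). So sub: (((x^2) + 4) - 7) + 5 = 3.
Step 2. [(((x^2) + 4) - 7) + 5 = 3] the outer +5 inverts by subtracting 5 ⇒ sub: ((x^2) + 4) - 7 = -2.
Step 3. [((x^2) + 4) - 7 = -2] add 7: x sits inside (… - 7) ⇒ sub: (x^2) + 4 = 5.
Step 4. [(x^2) + 4 = 5] the outer +4 inverts by subtracting 4, so sub: x^2 = 1.
Step 5. [x^2 = 1] √ both sides: 1 ≥ 0 gives two branches, so sqrt: x = 1 or -1.

Answer: x ∈ {-1, 1}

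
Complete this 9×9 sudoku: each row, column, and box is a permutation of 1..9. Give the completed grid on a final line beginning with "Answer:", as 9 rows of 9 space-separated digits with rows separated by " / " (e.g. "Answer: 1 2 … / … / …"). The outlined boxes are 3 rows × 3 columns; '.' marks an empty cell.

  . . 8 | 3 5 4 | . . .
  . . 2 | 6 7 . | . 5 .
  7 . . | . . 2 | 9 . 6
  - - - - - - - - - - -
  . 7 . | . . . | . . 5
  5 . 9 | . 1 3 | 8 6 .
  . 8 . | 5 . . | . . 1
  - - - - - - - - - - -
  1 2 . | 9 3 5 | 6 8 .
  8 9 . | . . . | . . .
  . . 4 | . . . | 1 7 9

Step 1. [r5c2∈{4}] only 4 remains possible at r5c2 ⇒ r5c2=4.
Step 2. [r3c8∈{1,3,4}] across row 3, 4 lands solely at r3c8, so r3c8=4.
Step 3. [r2c7∈{3}] r2c7 is down to just 3. So r2c7=3.
Step 4. [r2c6∈{1,8,9}] in box 2, 9 fits only at r2c6. So r2c6=9.
Step 5. [r8c9∈{2,3,4}] across col 9, 3 lands solely at r8c9, so r8c9=3.
Step 6. [r8c8∈{2}] nothing but 2 survives at r8c8, so r8c8=2.
Step 7. [r9c2∈{3,5,6}] 5 has one home in row 9: r9c2. So r9c2=5.
Step 8. [r3c4∈{1,8}] box 2 places 1 nowhere but r3c4. So r3c4=1.
Step 9. [r9c1∈{3,6}] r9c1 is the only open cell in row 9 admitting 3 ⇒ r9c1=3.
Step 10. [r8c3∈{6,7}] box 7 places 6 nowhere but r8c3 ⇒ r8c3=6.
Step 11. [r8c5∈{4}] r8c5 has the single candidate 4. So r8c5=4.
Step 12. [r4c4∈{2,4,8}] 4 has one home in col 4: r4c4 ⇒ r4c4=4.
Step 13. [r4c7∈{2}] r4c7's peers cover all but 2, so r4c7=2.
Step 14. [r4c1∈{6}] nothing but 6 survives at r4c1, so r4c1=6.
Step 15. [r6c3∈{3}] only 3 remains possible at r6c3, so r6c3=3.
Step 16. [r5c4∈{2,7}] in row 5, 2 fits only at r5c4. So r5c4=2.
Step 17. [r6c6∈{6,7}] 7 has one home in box 5: r6c6. So r6c6=7.
Step 18. [r6c5∈{6,9}] 6 has one home in row 6: r6c5. So r6c5=6.
Step 19. [r9c4∈{8}] r9c4's peers cover all but 8 ⇒ r9c4=8.
Step 20. [r4c5∈{8,9}] r4c5 is the only open cell in col 5 admitting 9, so r4c5=9.
Step 21. [r1c8∈{1}] r1c8's peers cover all but 1. So r1c8=1.
Step 22. [r5c9∈{7}] nothing but 7 survives at r5c9, so r5c9=7.
Step 23. [r2c1∈{4}] only 4 remains possible at r2c1. So r2c1=4.
Step 24. [r9c6∈{6}] r9c6 has the single candidate 6, so r9c6=6.
Step 25. [r1c2∈{6}] r1c2 is down to just 6. So r1c2=6.
Step 26. [r2c2∈{1}] only 1 remains possible at r2c2. So r2c2=1.
Step 27. [r8c6∈{1}] r8c6's peers cover all but 1, so r8c6=1.
Step 28. [r4c6∈{8}] r4c6's peers cover all but 8, so r4c6=8.
Step 29. [r8c7∈{5}] r8c7's peers cover all but 5, so r8c7=5.
Step 30. [r6c8∈{9}] only 9 remains possible at r6c8. So r6c8=9.
Step 31. [r1c9∈{2}] nothing but 2 survives at r1c9. So r1c9=2.
Step 32. [r1c7∈{7}] r1c7's peers cover all but 7 ⇒ r1c7=7.
Step 33. [r6c7∈{4}] r6c7 is down to just 4. So r6c7=4.
Step 34. [r6c1∈{2}] r6c1 is down to just 2. So r6c1=2.
Step 35. [r2c9∈{8}] nothing but 8 survives at r2c9. So r2c9=8.
Step 36. [r8c4∈{7}] nothing but 7 survives at r8c4, so r8c4=7.
Step 37. [r9c5∈{2}] r9c5 is down to just 2 ⇒ r9c5=2.
Step 38. [r3c2∈{3}] only 3 remains possible at r3c2, so r3c2=3.
Step 39. [r3c3∈{5}] only 5 remains possible at r3c3, so r3c3=5.
Step 40. [r1c1∈{9}] only 9 remains possible at r1c1 ⇒ r1c1=9.
Step 41. [r4c3∈{1}] r4c3 has the single candidate 1, so r4c3=1.
Step 42. [r7c9∈{4}] r7c9 has the single candidate 4 ⇒ r7c9=4.
Step 43. [r3c5∈{8}] r3c5's peers cover all but 8, so r3c5=8.
Step 44. [r4c8∈{3}] nothing but 3 survives at r4c8. So r4c8=3.
Step 45. [r7c3∈{7}] nothing but 7 survives at r7c3. So r7c3=7.

Answer: 9 6 8 3 5 4 7 1 2 / 4 1 2 6 7 9 3 5 8 / 7 3 5 1 8 2 9 4 6 / 6 7 1 4 9 8 2 3 5 / 5 4 9 2 1 3 8 6 7 / 2 8 3 5 6 7 4 9 1 / 1 2 7 9 3 5 6 8 4 / 8 9 6 7 4 1 5 2 3 / 3 5 4 8 2 6 1 7 9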